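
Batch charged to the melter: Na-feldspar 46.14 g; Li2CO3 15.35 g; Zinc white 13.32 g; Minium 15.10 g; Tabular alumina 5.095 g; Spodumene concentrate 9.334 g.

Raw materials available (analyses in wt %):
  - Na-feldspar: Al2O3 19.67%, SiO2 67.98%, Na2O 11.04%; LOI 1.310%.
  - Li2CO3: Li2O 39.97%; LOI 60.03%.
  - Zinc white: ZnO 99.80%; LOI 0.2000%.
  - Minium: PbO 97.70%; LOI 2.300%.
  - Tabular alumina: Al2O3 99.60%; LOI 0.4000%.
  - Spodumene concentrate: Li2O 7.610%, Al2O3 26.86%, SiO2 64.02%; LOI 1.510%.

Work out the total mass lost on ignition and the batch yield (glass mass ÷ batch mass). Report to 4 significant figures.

Intermediates appear, rounded to four significant figures, between the steps — each numeric step carries full float precision at each step; every reported result takes exactly one rounding — derived quantities, including yield, ignition loss, net glass mass, the totals, the six compositions, are computed from the batch weights on 93.98 g of glass in full precision exactly as printed in the problem or the answer.
Material-by-material LOI:
  Na-feldspar: 46.14 × 0.01310 = 0.6044 g
  Li2CO3: 15.35 × 0.6003 = 9.215 g
  Zinc white: 13.32 × 0.002000 = 0.02664 g
  Minium: 15.10 × 0.02300 = 0.3473 g
  Tabular alumina: 5.095 × 0.004000 = 0.02038 g
  Spodumene concentrate: 9.334 × 0.01510 = 0.1409 g
Total LOI = 10.35 g
Glass = batch − LOI = 104.3 − 10.35 = 93.98 g

LOI loss = 10.35 g; glass = 93.98 g; yield = 90.08%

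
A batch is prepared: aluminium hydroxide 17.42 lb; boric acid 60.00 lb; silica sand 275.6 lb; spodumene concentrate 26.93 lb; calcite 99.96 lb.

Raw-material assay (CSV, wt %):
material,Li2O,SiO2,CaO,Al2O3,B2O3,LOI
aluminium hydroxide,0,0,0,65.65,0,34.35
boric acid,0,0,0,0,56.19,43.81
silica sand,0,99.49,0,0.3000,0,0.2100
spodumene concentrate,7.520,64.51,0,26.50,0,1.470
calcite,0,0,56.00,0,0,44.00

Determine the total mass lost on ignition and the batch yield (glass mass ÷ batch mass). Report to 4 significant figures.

LOI loss = 77.23 lb; glass = 402.7 lb; yield = 83.91%

The whole derivation carries exact precision at all times. Working values appear, with 4-significant-figure rounding, across the worked steps — each reported figure takes just one rounding; the derived quantities (the five compositions, the yield, net glass mass, totals, ignition loss) are rebuilt from the weighed amounts on 402.7 lb of glass at full float precision, precisely as stated by problem or answer.
Loss on ignition, line by line:
  aluminium hydroxide: 17.42 × 0.3435 = 5.984 lb
  boric acid: 60.00 × 0.4381 = 26.29 lb
  silica sand: 275.6 × 0.002100 = 0.5788 lb
  spodumene concentrate: 26.93 × 0.01470 = 0.3959 lb
  calcite: 99.96 × 0.4400 = 43.98 lb
Total LOI = 77.23 lb
Glass = batch − LOI = 479.9 − 77.23 = 402.7 lb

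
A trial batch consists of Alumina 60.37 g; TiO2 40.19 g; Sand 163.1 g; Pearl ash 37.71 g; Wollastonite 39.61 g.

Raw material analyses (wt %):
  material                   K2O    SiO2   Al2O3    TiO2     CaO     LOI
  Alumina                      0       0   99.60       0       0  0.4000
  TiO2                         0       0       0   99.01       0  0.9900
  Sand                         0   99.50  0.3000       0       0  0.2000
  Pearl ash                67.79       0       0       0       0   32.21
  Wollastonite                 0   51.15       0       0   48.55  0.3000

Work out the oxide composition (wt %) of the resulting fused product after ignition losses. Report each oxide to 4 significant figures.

Glass mass = 327.7 g (batch 341.0 − LOI 13.23).
Composition: K2O 7.800%, SiO2 55.70%, Al2O3 18.50%, TiO2 12.14%, CaO 5.867%

All internal work holds full float precision at each step; values along the way are printed with 4-significant-figure rounding alongside each step — every reported number carries a single rounding — derived quantities are re-derived at full precision (yield, totals, glass mass, LOI, the five compositions) from the batch weights at 327.7 g of glass, exactly as shown in the problem or the answer.
Oxide masses out of the charge:
  K2O: 37.71·0.6779 = 25.56 g
  SiO2: 163.1·0.9950 + 39.61·0.5115 = 182.5 g
  Al2O3: 60.37·0.9960 + 163.1·0.003000 = 60.62 g
  TiO2: 40.19·0.9901 = 39.79 g
  CaO: 39.61·0.4855 = 19.23 g
LOI: 60.37·0.004000 + 40.19·0.009900 + 163.1·0.002000 + 37.71·0.3221 + 39.61·0.003000 = 13.23 g
Glass mass = batch − LOI = 341.0 − 13.23 = 327.7 g (= Σ oxide masses)
oxide / glass × 100 gives the wt %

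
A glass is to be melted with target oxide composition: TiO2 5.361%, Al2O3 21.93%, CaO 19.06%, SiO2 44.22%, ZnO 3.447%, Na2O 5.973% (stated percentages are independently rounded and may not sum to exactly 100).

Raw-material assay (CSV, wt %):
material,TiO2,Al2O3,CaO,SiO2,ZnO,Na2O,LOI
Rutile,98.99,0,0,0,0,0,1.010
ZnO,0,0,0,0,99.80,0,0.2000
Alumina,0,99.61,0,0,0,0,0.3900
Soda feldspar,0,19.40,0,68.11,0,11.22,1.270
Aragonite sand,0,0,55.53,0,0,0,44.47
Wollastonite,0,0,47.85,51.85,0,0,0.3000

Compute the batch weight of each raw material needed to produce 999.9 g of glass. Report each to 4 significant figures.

Intermediates are printed, rounded to four significant figures, between the steps. Full precision is maintained all the way through; a single rounding produces every reported result — derived quantities, which include the six compositions, the yield, LOI, the totals, glass mass, are recomputed in full precision, as set out in the problem or the answer, from the weighed amounts for 999.9 g of glass.
Oxide mass targets, per 999.9 g glass:
  TiO2: 5.361% × 999.9 = 53.60 g
  Al2O3: 21.93% × 999.9 = 219.3 g
  CaO: 19.06% × 999.9 = 190.6 g
  SiO2: 44.22% × 999.9 = 442.2 g
  ZnO: 3.447% × 999.9 = 34.47 g
  Na2O: 5.973% × 999.9 = 59.72 g
A balance pass over the oxides, with the batch weights as given, against the basis in use (sum by sum, the targets are met exact up to rounding of places):
  TiO2: 54.15·0.9899 = 53.60 g (target 53.60 g)
  Al2O3: 116.5·0.9961 + 532.3·0.1940 = 219.3 g (target 219.3 g)
  CaO: 210.9·0.5553 + 153.5·0.4785 = 190.6 g (target 190.6 g)
  SiO2: 532.3·0.6811 + 153.5·0.5185 = 442.1 g (target 442.2 g)
  ZnO: 34.54·0.9980 = 34.47 g (target 34.47 g)
  Na2O: 532.3·0.1122 = 59.72 g (target 59.72 g)
The glass-mass cross-check: batch total minus LOI = 999.8 g (the targets, summed, come to 999.8 g; the stated basis being 999.9 g — deltas are rounding alone).
Total batch = Σ batch = 1102 g; ignition loss, Σ(batch × LOI) = 102.1 g; glass ÷ batch gives a yield of 90.74%.

Batch per 999.9 g glass:
  Rutile: 54.15 g
  ZnO: 34.54 g
  Alumina: 116.5 g
  Soda feldspar: 532.3 g
  Aragonite sand: 210.9 g
  Wollastonite: 153.5 g
Total batch = 1102 g; LOI loss = 102.1 g; yield = 90.74%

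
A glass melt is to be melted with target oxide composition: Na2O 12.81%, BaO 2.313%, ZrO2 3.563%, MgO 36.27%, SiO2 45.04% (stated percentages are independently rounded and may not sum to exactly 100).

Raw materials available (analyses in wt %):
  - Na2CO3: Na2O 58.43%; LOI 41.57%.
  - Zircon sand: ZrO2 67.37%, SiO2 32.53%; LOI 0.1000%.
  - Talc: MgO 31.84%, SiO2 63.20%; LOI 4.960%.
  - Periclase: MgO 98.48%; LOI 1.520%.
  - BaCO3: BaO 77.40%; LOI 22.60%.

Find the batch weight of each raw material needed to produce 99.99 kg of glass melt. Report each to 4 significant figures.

Batch per 99.99 kg glass melt:
  Na2CO3: 21.92 kg
  Zircon sand: 5.288 kg
  Talc: 68.54 kg
  Periclase: 14.67 kg
  BaCO3: 2.988 kg
Total batch = 113.4 kg; LOI loss = 13.42 kg; yield = 88.17%

Mid-chain values are printed, with 4-significant-figure rounding, within the worked lines. Full precision is held all the way through. Exactly one rounding lands on each reported value; derived quantities are computed at exact precision (the five compositions, LOI, the totals, net glass mass, the yield) from the weighed amounts on 99.99 kg of glass as they appear in either problem or answer.
Oxide-by-oxide targets in 99.99 kg glass melt:
  Na2O: 12.81% × 99.99 = 12.81 kg
  BaO: 2.313% × 99.99 = 2.313 kg
  ZrO2: 3.563% × 99.99 = 3.563 kg
  MgO: 36.27% × 99.99 = 36.27 kg
  SiO2: 45.04% × 99.99 = 45.04 kg
Per-oxide balance check using the reported weights, on the stated basis (summed amounts equal target values inside rounding margins):
  Na2O: 21.92·0.5843 = 12.81 kg (target 12.81 kg)
  BaO: 2.988·0.7740 = 2.313 kg (target 2.313 kg)
  ZrO2: 5.288·0.6737 = 3.563 kg (target 3.563 kg)
  MgO: 68.54·0.3184 + 14.67·0.9848 = 36.27 kg (target 36.27 kg)
  SiO2: 5.288·0.3253 + 68.54·0.6320 = 45.04 kg (target 45.04 kg)
Consistency of the glass mass: total batch − LOI = 99.99 kg (the Σ of target masses is 99.99 kg; stated basis 99.99 kg — any gap is answer rounding).
Total batch = Σ batch = 113.4 kg; the LOI term Σ batch·LOI equals 13.42 kg; yield: glass divided by total = 88.17%.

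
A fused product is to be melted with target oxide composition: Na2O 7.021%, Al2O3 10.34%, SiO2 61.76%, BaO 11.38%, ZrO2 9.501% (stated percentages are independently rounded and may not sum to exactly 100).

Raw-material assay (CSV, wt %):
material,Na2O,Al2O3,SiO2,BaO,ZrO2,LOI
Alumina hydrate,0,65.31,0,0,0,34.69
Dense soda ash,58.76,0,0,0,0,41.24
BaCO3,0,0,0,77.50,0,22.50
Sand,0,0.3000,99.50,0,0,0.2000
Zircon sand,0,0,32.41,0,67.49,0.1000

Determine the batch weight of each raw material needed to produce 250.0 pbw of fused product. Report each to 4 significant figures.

Batch per 250.0 pbw fused product:
  Alumina hydrate: 38.92 pbw
  Dense soda ash: 29.87 pbw
  BaCO3: 36.71 pbw
  Sand: 143.7 pbw
  Zircon sand: 35.19 pbw
Total batch = 284.4 pbw; LOI loss = 34.40 pbw; yield = 87.90%

Working values are rounded off to 4 significant digits when quoted. The whole derivation carries full precision from start to finish; every reported number is rounded just once; derived quantities are carried in exact precision (the five compositions, yield, the totals, ignition loss, glass mass) starting from the weights per 250.0 pbw of glass as set out in the problem or answer text.
Target masses of each oxide per 250.0 pbw fused product:
  Na2O: 7.021% × 250.0 = 17.55 pbw
  Al2O3: 10.34% × 250.0 = 25.85 pbw
  SiO2: 61.76% × 250.0 = 154.4 pbw
  BaO: 11.38% × 250.0 = 28.45 pbw
  ZrO2: 9.501% × 250.0 = 23.75 pbw
A balance pass over the oxides, on the weights just shown, against the basis in use (sum by sum, the targets are met exact up to rounding of places):
  Na2O: 29.87·0.5876 = 17.55 pbw (target 17.55 pbw)
  Al2O3: 38.92·0.6531 + 143.7·0.003000 = 25.85 pbw (target 25.85 pbw)
  SiO2: 143.7·0.9950 + 35.19·0.3241 = 154.4 pbw (target 154.4 pbw)
  BaO: 36.71·0.7750 = 28.45 pbw (target 28.45 pbw)
  ZrO2: 35.19·0.6749 = 23.75 pbw (target 23.75 pbw)
The glass-mass cross-check: net batch after ignition = 250.0 pbw (the targets, summed, come to 250.0 pbw; against the stated basis, 250.0 pbw — rounding explains the deltas).
Batch grand total — Σ batch = 284.4 pbw; LOI removed, Σ of batch·LOI: 34.40 pbw; glass ÷ batch gives a yield of 87.90%.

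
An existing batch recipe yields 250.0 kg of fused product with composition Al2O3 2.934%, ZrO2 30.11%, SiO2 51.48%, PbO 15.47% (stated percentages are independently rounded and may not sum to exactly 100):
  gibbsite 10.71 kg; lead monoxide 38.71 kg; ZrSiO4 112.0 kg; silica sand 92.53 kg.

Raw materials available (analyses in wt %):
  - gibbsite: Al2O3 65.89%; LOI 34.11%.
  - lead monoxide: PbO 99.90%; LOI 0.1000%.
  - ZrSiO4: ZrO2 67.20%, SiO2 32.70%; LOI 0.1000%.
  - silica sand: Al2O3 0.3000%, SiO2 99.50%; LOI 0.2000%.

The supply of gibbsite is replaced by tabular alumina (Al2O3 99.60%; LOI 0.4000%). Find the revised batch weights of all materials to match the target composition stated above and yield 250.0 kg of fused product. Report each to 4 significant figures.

Working values are shown rounded to four significant digits between the steps. All internal work runs at full precision at every stage; exactly one rounding lands on each reported value — derived quantities (four oxide percentages, totals, net glass mass, ignition loss, the yield) are recomputed at full precision using the weight values on 250.0 kg of glass, as they appear in the question or the answer.
The oxide mass targets at 250.0 kg fused product:
  Al2O3: 2.934% × 250.0 = 7.335 kg
  ZrO2: 30.11% × 250.0 = 75.28 kg
  SiO2: 51.48% × 250.0 = 128.7 kg
  PbO: 15.47% × 250.0 = 38.67 kg
Mass-balance tally per oxide using the reported weights, for the quoted basis mass (delivered sums recover each target net of answer rounding effects):
  Al2O3: 7.086·0.9960 + 92.53·0.003000 = 7.335 kg (target 7.335 kg)
  ZrO2: 112.0·0.6720 = 75.26 kg (target 75.28 kg)
  SiO2: 112.0·0.3270 + 92.53·0.9950 = 128.7 kg (target 128.7 kg)
  PbO: 38.71·0.9990 = 38.67 kg (target 38.67 kg)
Glass mass check: net batch after ignition = 250.0 kg (the Σ of target masses is 250.0 kg; versus the stated basis of 250.0 kg — any gap is answer rounding).
Adding the batch up: Σ batch = 250.3 kg; ignition loss, Σ(batch × LOI) = 0.3641 kg; yield = glass ÷ total batch = 99.85%.

Revised batch per 250.0 kg fused product:
  tabular alumina: 7.086 kg
  lead monoxide: 38.71 kg
  ZrSiO4: 112.0 kg
  silica sand: 92.53 kg
Total batch = 250.3 kg; LOI loss = 0.3641 kg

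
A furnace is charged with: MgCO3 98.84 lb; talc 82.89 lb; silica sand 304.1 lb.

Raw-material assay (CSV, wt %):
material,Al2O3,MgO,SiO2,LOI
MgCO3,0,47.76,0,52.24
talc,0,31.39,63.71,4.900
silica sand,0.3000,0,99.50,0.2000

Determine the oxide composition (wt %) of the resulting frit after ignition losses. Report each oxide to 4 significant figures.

Glass mass = 429.5 lb (batch 485.8 − LOI 56.30).
Composition: Al2O3 0.2124%, MgO 17.05%, SiO2 82.74%

The intermediate values appear rounded to four significant digits within the worked lines — the working math holds full precision from start to finish — every reported number is rounded exactly once. Derived quantities (yield, totals, ignition loss, the three compositions, glass mass) are carried at exact precision from the weighed amounts for 429.5 lb of glass as set out in the problem or the answer.
Delivered oxide masses:
  Al2O3: 304.1·0.003000 = 0.9123 lb
  MgO: 98.84·0.4776 + 82.89·0.3139 = 73.23 lb
  SiO2: 82.89·0.6371 + 304.1·0.9950 = 355.4 lb
LOI: 98.84·0.5224 + 82.89·0.04900 + 304.1·0.002000 = 56.30 lb
Resulting glass, batch − LOI: 485.8 − 56.30 = 429.5 lb (equal to the oxide-mass sum)
percent by weight: oxide/glass ×100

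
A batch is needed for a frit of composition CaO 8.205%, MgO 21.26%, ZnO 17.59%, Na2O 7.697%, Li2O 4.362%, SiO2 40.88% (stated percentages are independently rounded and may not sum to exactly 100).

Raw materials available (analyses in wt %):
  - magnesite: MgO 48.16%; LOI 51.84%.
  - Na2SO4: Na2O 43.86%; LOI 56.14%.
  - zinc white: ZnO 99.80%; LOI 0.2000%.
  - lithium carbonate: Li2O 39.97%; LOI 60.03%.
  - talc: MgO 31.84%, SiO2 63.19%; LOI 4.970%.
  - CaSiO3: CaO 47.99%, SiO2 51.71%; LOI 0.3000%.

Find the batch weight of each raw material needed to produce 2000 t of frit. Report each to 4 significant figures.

In-progress results are displayed with 4-significant-digit rounding at each printed step. All internal work carries full float precision in all steps — each reported result is rounded only once — the derived quantities (yield, the six compositions, glass mass, totals, ignition loss) are carried from the weighed amounts per 2000 t of glass at full precision, as they appear in either problem or answer.
Target oxide masses per 2000 t frit:
  CaO: 8.205% × 2000 = 164.1 t
  MgO: 21.26% × 2000 = 425.2 t
  ZnO: 17.59% × 2000 = 351.8 t
  Na2O: 7.697% × 2000 = 153.9 t
  Li2O: 4.362% × 2000 = 87.24 t
  SiO2: 40.88% × 2000 = 817.6 t
Balance tally, oxide-wise, applying the batch weights above, for the quoted basis mass (delivered sums recover each target modulo rounding of the values):
  CaO: 341.9·0.4799 = 164.1 t (target 164.1 t)
  MgO: 212.5·0.4816 + 1014·0.3184 = 425.2 t (target 425.2 t)
  ZnO: 352.5·0.9980 = 351.8 t (target 351.8 t)
  Na2O: 351.0·0.4386 = 153.9 t (target 153.9 t)
  Li2O: 218.3·0.3997 = 87.25 t (target 87.24 t)
  SiO2: 1014·0.6319 + 341.9·0.5171 = 817.5 t (target 817.6 t)
Glass-mass closure: total charge less LOI = 2000 t (the Σ of target masses is 2000 t; with the basis standing at 2000 t — differing by rounding only).
Whole-batch sum: Σ batch = 2490 t; LOI loss = Σ batch·LOI = 490.4 t; yield = glass ÷ total batch = 80.31%.

Batch per 2000 t frit:
  magnesite: 212.5 t
  Na2SO4: 351.0 t
  zinc white: 352.5 t
  lithium carbonate: 218.3 t
  talc: 1014 t
  CaSiO3: 341.9 t
Total batch = 2490 t; LOI loss = 490.4 t; yield = 80.31%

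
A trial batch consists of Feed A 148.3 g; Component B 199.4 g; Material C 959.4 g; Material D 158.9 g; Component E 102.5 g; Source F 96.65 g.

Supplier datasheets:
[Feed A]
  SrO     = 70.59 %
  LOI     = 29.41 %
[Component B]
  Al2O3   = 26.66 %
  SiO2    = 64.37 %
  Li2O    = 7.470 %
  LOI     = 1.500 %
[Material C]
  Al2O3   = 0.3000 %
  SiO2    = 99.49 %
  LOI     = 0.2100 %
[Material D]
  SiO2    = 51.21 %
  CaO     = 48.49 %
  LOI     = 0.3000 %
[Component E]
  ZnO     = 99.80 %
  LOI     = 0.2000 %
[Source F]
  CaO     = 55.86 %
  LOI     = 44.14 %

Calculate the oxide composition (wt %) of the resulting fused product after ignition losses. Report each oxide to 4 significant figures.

The whole derivation keeps exact precision in every operation; mid-chain values are printed, rounded to 4 significant digits, between the steps. A single rounding produces each reported result — all derived quantities are rebuilt starting from the weights per 1573 g of glass in full precision (the totals, the six compositions, glass mass, ignition loss, yield), as they appear in the problem or the answer.
Mass of each oxide from the mix:
  ZnO: 102.5·0.9980 = 102.3 g
  Al2O3: 199.4·0.2666 + 959.4·0.003000 = 56.04 g
  SiO2: 199.4·0.6437 + 959.4·0.9949 + 158.9·0.5121 = 1164 g
  SrO: 148.3·0.7059 = 104.7 g
  Li2O: 199.4·0.07470 = 14.90 g
  CaO: 158.9·0.4849 + 96.65·0.5586 = 131.0 g
LOI: 148.3·0.2941 + 199.4·0.01500 + 959.4·0.002100 + 158.9·0.003000 + 102.5·0.002000 + 96.65·0.4414 = 91.96 g
Glass mass = batch − LOI = 1665 − 91.96 = 1573 g (equal to the oxide-mass sum)
wt % = oxide mass / glass mass × 100

Glass mass = 1573 g (batch 1665 − LOI 91.96).
Composition: ZnO 6.502%, Al2O3 3.562%, SiO2 74.00%, SrO 6.654%, Li2O 0.9468%, CaO 8.330%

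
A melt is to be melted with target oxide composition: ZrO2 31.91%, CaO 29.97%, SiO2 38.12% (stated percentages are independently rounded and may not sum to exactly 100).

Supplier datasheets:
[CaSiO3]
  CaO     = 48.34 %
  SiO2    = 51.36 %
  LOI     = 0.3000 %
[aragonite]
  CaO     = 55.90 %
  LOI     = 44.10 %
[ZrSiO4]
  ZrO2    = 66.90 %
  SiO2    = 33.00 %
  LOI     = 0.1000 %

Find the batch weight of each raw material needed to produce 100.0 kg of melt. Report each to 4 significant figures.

Batch per 100.0 kg melt:
  CaSiO3: 43.57 kg
  aragonite: 15.93 kg
  ZrSiO4: 47.70 kg
Total batch = 107.2 kg; LOI loss = 7.204 kg; yield = 93.28%

Values along the way are shown (rounded to four significant digits) alongside each step — full float precision is maintained at every stage; every reported figure is rounded exactly once — derived quantities (the three compositions, glass mass, totals, LOI, the yield) are recomputed in full precision using the weight values on 100.0 kg of glass as given in question or answer.
The oxide mass targets at 100.0 kg melt:
  ZrO2: 31.91% × 100.0 = 31.91 kg
  CaO: 29.97% × 100.0 = 29.97 kg
  SiO2: 38.12% × 100.0 = 38.12 kg
Sums-versus-targets review using the reported weights, on the stated basis (target by target, the sums agree given rounding of the digits):
  ZrO2: 47.70·0.6690 = 31.91 kg (target 31.91 kg)
  CaO: 43.57·0.4834 + 15.93·0.5590 = 29.97 kg (target 29.97 kg)
  SiO2: 43.57·0.5136 + 47.70·0.3300 = 38.12 kg (target 38.12 kg)
Glass mass check: batch Σ − ignition loss = 100.0 kg (summing oxide targets gives 100.0 kg; against the stated basis, 100.0 kg — any gap is answer rounding).
Total batch = Σ batch = 107.2 kg; LOI loss = Σ batch·LOI = 7.204 kg; yield: glass divided by total = 93.28%.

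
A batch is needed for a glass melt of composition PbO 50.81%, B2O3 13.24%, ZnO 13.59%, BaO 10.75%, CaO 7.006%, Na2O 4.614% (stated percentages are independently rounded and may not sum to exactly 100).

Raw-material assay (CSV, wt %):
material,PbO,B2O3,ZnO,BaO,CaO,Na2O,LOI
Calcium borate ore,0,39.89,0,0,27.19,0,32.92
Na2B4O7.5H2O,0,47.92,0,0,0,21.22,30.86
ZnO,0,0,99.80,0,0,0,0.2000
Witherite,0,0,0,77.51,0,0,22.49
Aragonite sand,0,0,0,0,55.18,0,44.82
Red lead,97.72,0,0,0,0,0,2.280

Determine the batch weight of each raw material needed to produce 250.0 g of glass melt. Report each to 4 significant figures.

Batch per 250.0 g glass melt:
  Calcium borate ore: 17.68 g
  Na2B4O7.5H2O: 54.36 g
  ZnO: 34.04 g
  Witherite: 34.67 g
  Aragonite sand: 23.03 g
  Red lead: 130.0 g
Total batch = 293.8 g; LOI loss = 43.75 g; yield = 85.11%

Each numeric step keeps exact precision in every operation. Intermediates are shown rounded to 4 significant digits within the worked lines. Every reported number takes exactly one rounding; the derived quantities, which include net glass mass, the six compositions, the yield, the totals, LOI, are recomputed at full float precision, as quoted within problem or answer, from the batch weights for 250.0 g of glass.
The oxide mass targets at 250.0 g glass melt:
  PbO: 50.81% × 250.0 = 127.0 g
  B2O3: 13.24% × 250.0 = 33.10 g
  ZnO: 13.59% × 250.0 = 33.98 g
  BaO: 10.75% × 250.0 = 26.88 g
  CaO: 7.006% × 250.0 = 17.52 g
  Na2O: 4.614% × 250.0 = 11.54 g
Per-oxide balance check using the reported weights, per the basis as stated (sums match the target masses given rounding of the digits):
  PbO: 130.0·0.9772 = 127.0 g (target 127.0 g)
  B2O3: 17.68·0.3989 + 54.36·0.4792 = 33.10 g (target 33.10 g)
  ZnO: 34.04·0.9980 = 33.97 g (target 33.98 g)
  BaO: 34.67·0.7751 = 26.87 g (target 26.88 g)
  CaO: 17.68·0.2719 + 23.03·0.5518 = 17.52 g (target 17.52 g)
  Na2O: 54.36·0.2122 = 11.54 g (target 11.54 g)
Auditing the glass mass value: total charge less LOI = 250.0 g (per-oxide target masses sum to 250.0 g; the stated basis being 250.0 g — gaps are rounding artifacts).
Whole-batch sum: Σ batch = 293.8 g; LOI loss = Σ batch·LOI = 43.75 g; as yield: glass ÷ batch → 85.11%.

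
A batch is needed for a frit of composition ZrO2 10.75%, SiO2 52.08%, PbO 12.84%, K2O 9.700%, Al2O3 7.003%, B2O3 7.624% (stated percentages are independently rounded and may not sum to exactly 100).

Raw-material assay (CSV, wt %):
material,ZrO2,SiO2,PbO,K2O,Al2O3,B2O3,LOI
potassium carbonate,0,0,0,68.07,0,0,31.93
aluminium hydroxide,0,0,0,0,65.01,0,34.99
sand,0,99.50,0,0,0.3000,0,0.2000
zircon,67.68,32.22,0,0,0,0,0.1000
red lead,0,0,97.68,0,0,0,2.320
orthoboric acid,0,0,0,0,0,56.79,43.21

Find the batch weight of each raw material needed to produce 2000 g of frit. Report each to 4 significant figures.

Values along the way are displayed (rounded to 4 significant digits) when written out — the working math holds exact precision in all steps; a single rounding yields each reported figure; derived quantities (six oxide percentages, glass mass, the yield, totals, ignition loss) are computed using the weight values for 2000 g of glass at full float precision, as given in question or answer.
Per-oxide target masses for 2000 g frit:
  ZrO2: 10.75% × 2000 = 215.0 g
  SiO2: 52.08% × 2000 = 1042 g
  PbO: 12.84% × 2000 = 256.8 g
  K2O: 9.700% × 2000 = 194.0 g
  Al2O3: 7.003% × 2000 = 140.1 g
  B2O3: 7.624% × 2000 = 152.5 g
Per-oxide balance check per the reported batch figures, under the basis named above (oxide sums agree with the targets inside rounding margins):
  ZrO2: 317.7·0.6768 = 215.0 g (target 215.0 g)
  SiO2: 944.0·0.9950 + 317.7·0.3222 = 1042 g (target 1042 g)
  PbO: 262.9·0.9768 = 256.8 g (target 256.8 g)
  K2O: 285.0·0.6807 = 194.0 g (target 194.0 g)
  Al2O3: 211.1·0.6501 + 944.0·0.003000 = 140.1 g (target 140.1 g)
  B2O3: 268.5·0.5679 = 152.5 g (target 152.5 g)
Glass-mass closure: batch Σ − ignition loss = 2000 g (oxide target masses add up to 2000 g; with the basis standing at 2000 g — gaps are rounding artifacts).
Summing the batch: Σ batch = 2289 g; the LOI term Σ batch·LOI equals 289.2 g; glass ÷ batch gives a yield of 87.37%.

Batch per 2000 g frit:
  potassium carbonate: 285.0 g
  aluminium hydroxide: 211.1 g
  sand: 944.0 g
  zircon: 317.7 g
  red lead: 262.9 g
  orthoboric acid: 268.5 g
Total batch = 2289 g; LOI loss = 289.2 g; yield = 87.37%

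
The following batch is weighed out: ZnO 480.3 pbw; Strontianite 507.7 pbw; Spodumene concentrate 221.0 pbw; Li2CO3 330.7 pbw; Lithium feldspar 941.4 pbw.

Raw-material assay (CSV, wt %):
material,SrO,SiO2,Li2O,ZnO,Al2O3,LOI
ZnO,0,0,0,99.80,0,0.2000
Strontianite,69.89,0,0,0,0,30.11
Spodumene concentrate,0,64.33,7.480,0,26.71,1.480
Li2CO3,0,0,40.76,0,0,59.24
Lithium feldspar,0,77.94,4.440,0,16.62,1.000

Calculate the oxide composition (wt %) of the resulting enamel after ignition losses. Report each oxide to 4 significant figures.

Exact precision is maintained through the solve — values along the way are shown rounded to four significant digits when written out; a single rounding yields each reported value. Derived quantities, which include net glass mass, LOI, the totals, the yield, five oxide percentages, are carried at full float precision, as quoted within the question or the answer, starting from the weights for 2119 pbw of glass.
What the batch supplies per oxide:
  SrO: 507.7·0.6989 = 354.8 pbw
  SiO2: 221.0·0.6433 + 941.4·0.7794 = 875.9 pbw
  Li2O: 221.0·0.07480 + 330.7·0.4076 + 941.4·0.04440 = 193.1 pbw
  ZnO: 480.3·0.9980 = 479.3 pbw
  Al2O3: 221.0·0.2671 + 941.4·0.1662 = 215.5 pbw
LOI: 480.3·0.002000 + 507.7·0.3011 + 221.0·0.01480 + 330.7·0.5924 + 941.4·0.01000 = 362.4 pbw
Resulting glass, batch − LOI: 2481 − 362.4 = 2119 pbw (equal to the oxide-mass sum)
wt % = 100 × oxide mass / glass mass

Glass mass = 2119 pbw (batch 2481 − LOI 362.4).
Composition: SrO 16.75%, SiO2 41.34%, Li2O 9.115%, ZnO 22.62%, Al2O3 10.17%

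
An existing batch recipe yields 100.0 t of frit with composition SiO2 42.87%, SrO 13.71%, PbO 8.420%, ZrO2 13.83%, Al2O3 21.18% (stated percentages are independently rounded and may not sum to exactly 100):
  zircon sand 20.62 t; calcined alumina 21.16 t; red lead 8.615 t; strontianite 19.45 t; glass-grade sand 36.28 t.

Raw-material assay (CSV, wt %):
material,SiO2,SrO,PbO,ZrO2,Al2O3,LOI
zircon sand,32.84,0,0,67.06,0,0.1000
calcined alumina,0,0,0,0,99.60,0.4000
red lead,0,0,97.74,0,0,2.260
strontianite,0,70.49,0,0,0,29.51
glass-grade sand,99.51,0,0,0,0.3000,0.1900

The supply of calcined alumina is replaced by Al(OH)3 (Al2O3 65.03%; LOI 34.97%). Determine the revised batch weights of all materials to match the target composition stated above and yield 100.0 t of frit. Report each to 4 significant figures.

Revised batch per 100.0 t frit:
  zircon sand: 20.62 t
  Al(OH)3: 32.40 t
  red lead: 8.615 t
  strontianite: 19.45 t
  glass-grade sand: 36.28 t
Total batch = 117.4 t; LOI loss = 17.35 t

Every computation carries exact precision at each step; the intermediate values appear, rounded to four significant figures, across the worked steps. Exactly one rounding goes into every reported value. The derived quantities (yield, ignition loss, glass mass, the five compositions, totals) are rebuilt starting from the weights on 100.0 t of glass at exact precision as written in either problem or answer.
Per-oxide target masses for 100.0 t frit:
  SiO2: 42.87% × 100.0 = 42.87 t
  SrO: 13.71% × 100.0 = 13.71 t
  PbO: 8.420% × 100.0 = 8.420 t
  ZrO2: 13.83% × 100.0 = 13.83 t
  Al2O3: 21.18% × 100.0 = 21.18 t
Mass-balance tally per oxide on the weights just shown, for the quoted basis mass (each sum matches its target mass modulo rounding of the values):
  SiO2: 20.62·0.3284 + 36.28·0.9951 = 42.87 t (target 42.87 t)
  SrO: 19.45·0.7049 = 13.71 t (target 13.71 t)
  PbO: 8.615·0.9774 = 8.420 t (target 8.420 t)
  ZrO2: 20.62·0.6706 = 13.83 t (target 13.83 t)
  Al2O3: 32.40·0.6503 + 36.28·0.003000 = 21.18 t (target 21.18 t)
Consistency of the glass mass: Σ batch − LOI loss = 100.0 t (summing oxide targets gives 100.0 t; versus the stated basis of 100.0 t — deltas are rounding alone).
Batch grand total — Σ batch = 117.4 t; the LOI term Σ batch·LOI equals 17.35 t; the yield ratio, glass ÷ batch: 85.21%.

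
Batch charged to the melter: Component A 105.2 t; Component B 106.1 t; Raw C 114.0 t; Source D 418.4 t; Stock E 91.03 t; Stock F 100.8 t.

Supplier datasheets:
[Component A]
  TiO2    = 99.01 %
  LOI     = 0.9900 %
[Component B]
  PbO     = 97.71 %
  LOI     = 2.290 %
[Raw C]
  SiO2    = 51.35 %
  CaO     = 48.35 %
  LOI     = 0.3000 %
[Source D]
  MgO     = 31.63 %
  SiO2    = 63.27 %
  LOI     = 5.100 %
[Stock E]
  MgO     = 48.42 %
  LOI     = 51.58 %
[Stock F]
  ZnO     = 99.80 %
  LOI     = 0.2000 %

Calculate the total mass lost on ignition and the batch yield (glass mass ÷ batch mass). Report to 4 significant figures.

All internal work maintains exact precision end to end. In-progress results are rounded off to 4 significant digits when displayed; every reported result is rounded exactly once. Derived quantities (the totals, ignition loss, the six compositions, yield, net glass mass) are re-derived from the weighed amounts on 863.2 t of glass at full float precision exactly as printed in problem or answer.
Loss on ignition, line by line:
  Component A: 105.2 × 0.009900 = 1.041 t
  Component B: 106.1 × 0.02290 = 2.430 t
  Raw C: 114.0 × 0.003000 = 0.3420 t
  Source D: 418.4 × 0.05100 = 21.34 t
  Stock E: 91.03 × 0.5158 = 46.95 t
  Stock F: 100.8 × 0.002000 = 0.2016 t
Total LOI = 72.31 t
Glass = batch − LOI = 935.5 − 72.31 = 863.2 t

LOI loss = 72.31 t; glass = 863.2 t; yield = 92.27%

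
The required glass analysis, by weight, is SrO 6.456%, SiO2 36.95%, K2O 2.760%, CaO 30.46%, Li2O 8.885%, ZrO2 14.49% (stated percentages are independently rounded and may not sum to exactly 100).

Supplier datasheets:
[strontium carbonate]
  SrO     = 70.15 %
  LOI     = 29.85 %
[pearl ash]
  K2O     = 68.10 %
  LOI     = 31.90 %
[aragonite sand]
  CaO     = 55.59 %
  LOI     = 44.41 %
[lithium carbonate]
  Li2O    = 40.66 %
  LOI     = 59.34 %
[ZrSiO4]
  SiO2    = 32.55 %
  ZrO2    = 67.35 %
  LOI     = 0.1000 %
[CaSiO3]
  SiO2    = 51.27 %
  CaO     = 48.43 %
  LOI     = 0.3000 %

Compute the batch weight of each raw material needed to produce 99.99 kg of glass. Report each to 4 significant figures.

The working math keeps full precision in all steps — in-progress results are displayed, with 4-significant-figure rounding, when written out — exactly one rounding is applied to each reported result; derived quantities (totals, ignition loss, six oxide percentages, net glass mass, yield) are recomputed at full precision using the weight values at 99.99 kg of glass, exactly as printed in the problem or the answer.
Target masses of each oxide per 99.99 kg glass:
  SrO: 6.456% × 99.99 = 6.455 kg
  SiO2: 36.95% × 99.99 = 36.95 kg
  K2O: 2.760% × 99.99 = 2.760 kg
  CaO: 30.46% × 99.99 = 30.46 kg
  Li2O: 8.885% × 99.99 = 8.884 kg
  ZrO2: 14.49% × 99.99 = 14.49 kg
A balance pass over the oxides, applying the batch weights above, at the basis given (oxide sums agree with the targets once rounding is allowed for):
  SrO: 9.202·0.7015 = 6.455 kg (target 6.455 kg)
  SiO2: 21.51·0.3255 + 58.40·0.5127 = 36.94 kg (target 36.95 kg)
  K2O: 4.052·0.6810 = 2.759 kg (target 2.760 kg)
  CaO: 3.906·0.5559 + 58.40·0.4843 = 30.45 kg (target 30.46 kg)
  Li2O: 21.85·0.4066 = 8.884 kg (target 8.884 kg)
  ZrO2: 21.51·0.6735 = 14.49 kg (target 14.49 kg)
Glass-mass closure: total batch − LOI = 99.98 kg (the Σ of target masses is 99.99 kg; basis as stated: 99.99 kg — any gap is answer rounding).
Batch grand total — Σ batch = 118.9 kg; ignition loss, Σ(batch × LOI) = 18.94 kg; yield: glass divided by total = 84.08%.

Batch per 99.99 kg glass:
  strontium carbonate: 9.202 kg
  pearl ash: 4.052 kg
  aragonite sand: 3.906 kg
  lithium carbonate: 21.85 kg
  ZrSiO4: 21.51 kg
  CaSiO3: 58.40 kg
Total batch = 118.9 kg; LOI loss = 18.94 kg; yield = 84.08%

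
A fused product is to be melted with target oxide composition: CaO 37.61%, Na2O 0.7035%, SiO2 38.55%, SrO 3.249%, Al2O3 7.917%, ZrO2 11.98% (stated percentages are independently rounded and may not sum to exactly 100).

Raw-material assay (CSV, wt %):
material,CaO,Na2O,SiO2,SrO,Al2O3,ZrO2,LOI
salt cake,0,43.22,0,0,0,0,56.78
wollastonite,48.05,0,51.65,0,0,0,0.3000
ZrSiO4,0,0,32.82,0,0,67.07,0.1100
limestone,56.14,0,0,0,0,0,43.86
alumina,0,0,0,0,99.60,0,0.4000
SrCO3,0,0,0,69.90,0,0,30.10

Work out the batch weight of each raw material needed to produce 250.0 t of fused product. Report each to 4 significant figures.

Intermediates are shown, with 4-significant-digit rounding, within the worked lines — all internal work maintains full float precision through the solve; each reported result includes exactly one rounding — derived quantities (yield, the six compositions, ignition loss, totals, glass mass) are recomputed in full precision from the batch weights per 250.0 t of glass exactly as printed in the question or the answer.
Oxide-by-oxide targets in 250.0 t fused product:
  CaO: 37.61% × 250.0 = 94.02 t
  Na2O: 0.7035% × 250.0 = 1.759 t
  SiO2: 38.55% × 250.0 = 96.38 t
  SrO: 3.249% × 250.0 = 8.123 t
  Al2O3: 7.917% × 250.0 = 19.79 t
  ZrO2: 11.98% × 250.0 = 29.95 t
Balance tally, oxide-wise, given the weights on record, at the basis given (each sum matches its target mass net of answer rounding effects):
  CaO: 158.2·0.4805 + 32.07·0.5614 = 94.02 t (target 94.02 t)
  Na2O: 4.069·0.4322 = 1.759 t (target 1.759 t)
  SiO2: 158.2·0.5165 + 44.65·0.3282 = 96.36 t (target 96.38 t)
  SrO: 11.62·0.6990 = 8.122 t (target 8.123 t)
  Al2O3: 19.87·0.9960 = 19.79 t (target 19.79 t)
  ZrO2: 44.65·0.6707 = 29.95 t (target 29.95 t)
Glass-mass closure: whole batch net of LOI = 250.0 t (the Σ of target masses is 250.0 t; against the stated basis, 250.0 t — gaps are rounding artifacts).
Total batch = Σ batch = 270.5 t; the LOI term Σ batch·LOI equals 20.48 t; the yield ratio, glass ÷ batch: 92.43%.

Batch per 250.0 t fused product:
  salt cake: 4.069 t
  wollastonite: 158.2 t
  ZrSiO4: 44.65 t
  limestone: 32.07 t
  alumina: 19.87 t
  SrCO3: 11.62 t
Total batch = 270.5 t; LOI loss = 20.48 t; yield = 92.43%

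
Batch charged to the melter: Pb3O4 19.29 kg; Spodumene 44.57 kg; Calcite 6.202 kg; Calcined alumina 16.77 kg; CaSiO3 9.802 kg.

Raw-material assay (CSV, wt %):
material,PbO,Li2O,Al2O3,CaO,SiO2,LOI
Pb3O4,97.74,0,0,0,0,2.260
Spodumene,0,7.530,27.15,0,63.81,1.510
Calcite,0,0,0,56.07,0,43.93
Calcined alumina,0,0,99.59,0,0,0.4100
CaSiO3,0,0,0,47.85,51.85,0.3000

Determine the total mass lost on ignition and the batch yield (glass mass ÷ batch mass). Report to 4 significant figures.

LOI loss = 3.932 kg; glass = 92.70 kg; yield = 95.93%

The intermediate values are displayed, rounded to four significant digits, on the page — all internal work maintains exact precision throughout; each reported value carries a single rounding — the derived quantities, including net glass mass, five oxide percentages, ignition loss, yield, the totals, are re-derived starting from the weights on 92.70 kg of glass in full precision as quoted within the problem or the answer.
Ignition loss by material:
  Pb3O4: 19.29 × 0.02260 = 0.4360 kg
  Spodumene: 44.57 × 0.01510 = 0.6730 kg
  Calcite: 6.202 × 0.4393 = 2.725 kg
  Calcined alumina: 16.77 × 0.004100 = 0.06876 kg
  CaSiO3: 9.802 × 0.003000 = 0.02941 kg
Total LOI = 3.932 kg
Glass = batch − LOI = 96.63 − 3.932 = 92.70 kg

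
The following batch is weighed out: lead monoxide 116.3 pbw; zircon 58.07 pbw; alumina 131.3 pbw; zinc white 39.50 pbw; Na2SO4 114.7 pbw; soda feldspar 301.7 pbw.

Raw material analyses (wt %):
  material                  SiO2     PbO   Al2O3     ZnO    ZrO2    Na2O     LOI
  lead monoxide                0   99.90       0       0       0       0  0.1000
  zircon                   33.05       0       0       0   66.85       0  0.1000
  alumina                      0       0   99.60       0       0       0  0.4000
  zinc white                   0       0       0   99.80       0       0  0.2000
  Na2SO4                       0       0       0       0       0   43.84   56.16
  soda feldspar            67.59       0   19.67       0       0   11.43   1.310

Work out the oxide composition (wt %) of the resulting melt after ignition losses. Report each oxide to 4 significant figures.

Glass mass = 692.4 pbw (batch 761.6 − LOI 69.15).
Composition: SiO2 32.22%, PbO 16.78%, Al2O3 27.46%, ZnO 5.693%, ZrO2 5.606%, Na2O 12.24%

The whole derivation runs at exact precision at every stage; the intermediate values are printed (rounded to 4 significant figures) across the worked steps; each reported figure is rounded just once — all derived quantities, which include totals, net glass mass, yield, six oxide percentages, LOI, are carried in exact precision, as set out in question or answer, from the weighed amounts per 692.4 pbw of glass.
Oxide-by-oxide delivered mass:
  SiO2: 58.07·0.3305 + 301.7·0.6759 = 223.1 pbw
  PbO: 116.3·0.9990 = 116.2 pbw
  Al2O3: 131.3·0.9960 + 301.7·0.1967 = 190.1 pbw
  ZnO: 39.50·0.9980 = 39.42 pbw
  ZrO2: 58.07·0.6685 = 38.82 pbw
  Na2O: 114.7·0.4384 + 301.7·0.1143 = 84.77 pbw
LOI: 116.3·0.001000 + 58.07·0.001000 + 131.3·0.004000 + 39.50·0.002000 + 114.7·0.5616 + 301.7·0.01310 = 69.15 pbw
Glass mass = batch − LOI = 761.6 − 69.15 = 692.4 pbw (matching Σ of the oxides)
each wt % is 100 × oxide ÷ glass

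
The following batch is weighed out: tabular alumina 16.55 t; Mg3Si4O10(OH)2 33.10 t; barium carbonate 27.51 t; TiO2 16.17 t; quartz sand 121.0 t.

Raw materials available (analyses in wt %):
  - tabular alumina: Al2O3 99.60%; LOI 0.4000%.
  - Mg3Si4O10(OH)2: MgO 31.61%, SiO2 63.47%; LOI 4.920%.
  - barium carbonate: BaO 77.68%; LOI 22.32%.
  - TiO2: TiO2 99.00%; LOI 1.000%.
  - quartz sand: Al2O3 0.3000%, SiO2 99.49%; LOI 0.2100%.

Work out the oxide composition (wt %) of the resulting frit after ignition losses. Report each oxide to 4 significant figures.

In-progress results are shown (rounded to four significant figures) across the worked steps; every computation runs at exact precision in all steps. Each reported value is rounded once only. The derived quantities (yield, LOI, net glass mass, totals, the five compositions) are computed at exact precision from the batch weights for 206.1 t of glass, exactly as printed in the problem or answer text.
Oxide-by-oxide delivered mass:
  Al2O3: 16.55·0.9960 + 121.0·0.003000 = 16.85 t
  BaO: 27.51·0.7768 = 21.37 t
  MgO: 33.10·0.3161 = 10.46 t
  TiO2: 16.17·0.9900 = 16.01 t
  SiO2: 33.10·0.6347 + 121.0·0.9949 = 141.4 t
LOI: 16.55·0.004000 + 33.10·0.04920 + 27.51·0.2232 + 16.17·0.01000 + 121.0·0.002100 = 8.251 t
Net of LOI, the glass mass = 214.3 − 8.251 = 206.1 t (equal to the oxide-mass sum)
percent share: oxide ÷ glass, ×100

Glass mass = 206.1 t (batch 214.3 − LOI 8.251).
Composition: Al2O3 8.175%, BaO 10.37%, MgO 5.077%, TiO2 7.768%, SiO2 68.61%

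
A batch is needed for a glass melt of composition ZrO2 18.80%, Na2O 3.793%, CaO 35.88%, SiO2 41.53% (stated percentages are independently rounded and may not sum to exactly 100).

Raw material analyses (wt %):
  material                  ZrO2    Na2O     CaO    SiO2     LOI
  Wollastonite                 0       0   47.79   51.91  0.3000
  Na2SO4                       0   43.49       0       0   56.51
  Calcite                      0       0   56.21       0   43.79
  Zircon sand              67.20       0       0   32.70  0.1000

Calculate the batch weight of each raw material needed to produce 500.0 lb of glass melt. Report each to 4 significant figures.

All arithmetic runs at full precision through the solve; rounding to 4 significant figures applies to each intermediate as shown. A single rounding completes every reported figure; the derived quantities (glass mass, the four compositions, the yield, LOI, totals) are computed in full precision using the weight values for 500.0 lb of glass, as they appear in the question or the answer.
Per-oxide target masses for 500.0 lb glass melt:
  ZrO2: 18.80% × 500.0 = 94.00 lb
  Na2O: 3.793% × 500.0 = 18.96 lb
  CaO: 35.88% × 500.0 = 179.4 lb
  SiO2: 41.53% × 500.0 = 207.6 lb
Per-oxide balance check given the weights on record, at the basis given (summed amounts equal target values exact up to rounding of places):
  ZrO2: 139.9·0.6720 = 94.01 lb (target 94.00 lb)
  Na2O: 43.61·0.4349 = 18.97 lb (target 18.96 lb)
  CaO: 311.9·0.4779 + 53.98·0.5621 = 179.4 lb (target 179.4 lb)
  SiO2: 311.9·0.5191 + 139.9·0.3270 = 207.7 lb (target 207.6 lb)
Glass-mass sanity pass: Σ batch − LOI loss = 500.0 lb (summing oxide targets gives 500.0 lb; versus the stated basis of 500.0 lb — a pure rounding effect).
Summing the batch: Σ batch = 549.4 lb; the LOI term Σ batch·LOI equals 49.36 lb; yield: glass divided by total = 91.02%.

Batch per 500.0 lb glass melt:
  Wollastonite: 311.9 lb
  Na2SO4: 43.61 lb
  Calcite: 53.98 lb
  Zircon sand: 139.9 lb
Total batch = 549.4 lb; LOI loss = 49.36 lb; yield = 91.02%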